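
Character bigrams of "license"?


Word: "license" (length 7)
Number of bigrams = 7 - 2 + 1 = 6
  Position 0: "li"
  Position 1: "ic"
  Position 2: "ce"
  Position 3: "en"
  Position 4: "ns"
  Position 5: "se"
Bigrams = "li", "ic", "ce", "en", "ns", "se"


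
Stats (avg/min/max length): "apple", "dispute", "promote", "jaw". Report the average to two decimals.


Lengths: "apple"=5, "dispute"=7, "promote"=7, "jaw"=3
Sum = 22, Count = 4
Average = 22/4 = 5.50
= avg=5.50, min=3, max=7


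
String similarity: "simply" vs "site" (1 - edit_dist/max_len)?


Word 1: "simply" (length 6)
Word 2: "site" (length 4)
One optimal edit sequence:
  1. keep 's'
  2. keep 'i'
  3. delete 'm'  (+1)
  4. delete 'p'  (+1)
  5. substitute 'l' -> 't'  (+1)
  6. substitute 'y' -> 'e'  (+1)
Edit distance = 4
Max length = max(6, 4) = 6
Similarity = 1 - 4/6
= 0.3333


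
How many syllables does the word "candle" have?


Word: "candle"
Syllable breakdown: can-dle
Counting: 2 parts
= 2 syllables


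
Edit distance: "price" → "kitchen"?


Word 1: "price" (length 5)
Word 2: "kitchen" (length 7)
One optimal edit sequence (insert/delete/substitute each cost 1):
  1. substitute 'p' -> 'k'  (+1)
  2. substitute 'r' -> 'i'  (+1)
  3. substitute 'i' -> 't'  (+1)
  4. keep 'c'
  5. insert 'h'  (+1)
  6. keep 'e'
  7. insert 'n'  (+1)
Total edit operations: 5
Edit distance = 5


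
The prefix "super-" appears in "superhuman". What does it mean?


Prefix: super-
As in: superhuman -> super- + human
Meaning = above / beyond


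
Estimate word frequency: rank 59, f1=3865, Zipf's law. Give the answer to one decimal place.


Zipf's law: f(r) = f(1) / r
f(1) = 3865
f(59) = 3865 / 59
= 65.5 occurrences


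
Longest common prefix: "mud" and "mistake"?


Word 1: "mud"
Word 2: "mistake"
Comparing from start:
  Pos 0: 'm' == 'm'
  Pos 1: 'u' != 'i' (stop)
LCP = "m" (length 1)


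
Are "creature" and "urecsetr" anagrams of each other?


Word 1: "creature" → sorted: aceerrtu
Word 2: "urecsetr" → sorted: ceerrstu
Same letters? aceerrtu != ceerrstu
Anagram = No


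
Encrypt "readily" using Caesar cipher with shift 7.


Word: "readily"
Shift: 7
Each letter → (letter + shift) mod 26:
  'r' (17) + 7 = 24 → 'y'
  'e' (4) + 7 = 11 → 'l'
  'a' (0) + 7 = 7 → 'h'
  'd' (3) + 7 = 10 → 'k'
  'i' (8) + 7 = 15 → 'p'
  'l' (11) + 7 = 18 → 's'
  'y' (24) + 7 = 5 → 'f'
Result = "ylhkpsf"


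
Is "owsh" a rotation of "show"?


Word: "show", Candidate: "owsh"
Method: check if candidate is substring of word+word
"showshow" contains "owsh"? Yes
Is rotation = Yes


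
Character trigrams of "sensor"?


Word: "sensor" (length 6)
Number of trigrams = 6 - 3 + 1 = 4
  Position 0: "sen"
  Position 1: "ens"
  Position 2: "nso"
  Position 3: "sor"
Trigrams = "sen", "ens", "nso", "sor"


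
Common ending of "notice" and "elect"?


Word 1: "notice"
Word 2: "elect"
Comparing from end:
  Pos -1: 'e' != 't' (stop)
LCS = "" (length 0)


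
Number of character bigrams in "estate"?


Word: "estate" (length 6)
Number of 2-grams = length - 2 + 1 = 6 - 2 + 1
= 5


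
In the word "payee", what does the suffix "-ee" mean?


Suffix: -ee
Example: payee = pay + -ee
Meaning = one who receives


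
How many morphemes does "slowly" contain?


Word: "slowly"
Morphemes: slow / -ly
Each morpheme carries meaning
= 2 morphemes


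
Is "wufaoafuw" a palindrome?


Word: "wufaoafuw"
Reversed: "wufaoafuw"
Forward == Backward? wufaoafuw == wufaoafuw
Palindrome = Yes


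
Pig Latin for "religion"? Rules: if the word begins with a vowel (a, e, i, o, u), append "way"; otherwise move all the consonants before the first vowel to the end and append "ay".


Word: "religion"
Starts with consonant(s) → move to end, add 'ay'
Consonant cluster: "r"
Pig Latin = "eligionray"


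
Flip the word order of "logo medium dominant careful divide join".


Original: "logo medium dominant careful divide join"
Words (1..n): logo | medium | dominant | careful | divide | join
Reversed (n..1): join | divide | careful | dominant | medium | logo
Result = "join divide careful dominant medium logo"


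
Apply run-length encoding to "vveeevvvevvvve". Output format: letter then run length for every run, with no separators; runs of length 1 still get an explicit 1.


String: "vveeevvvevvvve"
Scanning for consecutive runs:
  'v' x 2
  'e' x 3
  'v' x 3
  'e' x 1
  'v' x 4
  'e' x 1
RLE = "v2e3v3e1v4e1"


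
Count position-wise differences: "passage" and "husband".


Comparing character by character (same length = 7):
  Pos 0: 'p' vs 'h' !=
  Pos 1: 'a' vs 'u' !=
  Pos 2: 's' vs 's' =
  Pos 3: 's' vs 'b' !=
  Pos 4: 'a' vs 'a' =
  Pos 5: 'g' vs 'n' !=
  Pos 6: 'e' vs 'd' !=
Hamming distance = 5


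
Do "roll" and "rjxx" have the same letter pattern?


Pattern of "roll": [0, 1, 2, 2]
Pattern of "rjxx": [0, 1, 2, 2]
Patterns match
Same pattern = Yes


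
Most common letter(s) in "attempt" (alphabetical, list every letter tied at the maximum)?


Word: "attempt"
Letter counts:
  'a': 1
  'e': 1
  'm': 1
  'p': 1
  't': 3
Maximum count = 3
Most frequent = 't' (3 times each)


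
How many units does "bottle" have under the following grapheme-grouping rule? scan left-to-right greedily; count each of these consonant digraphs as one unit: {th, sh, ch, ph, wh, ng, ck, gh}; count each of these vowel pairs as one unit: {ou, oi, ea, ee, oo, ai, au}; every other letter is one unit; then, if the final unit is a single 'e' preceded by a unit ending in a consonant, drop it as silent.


Word: "bottle" (6 letters)
Left-to-right scan:
  (1) 'b' (letter)
  (2) 'o' (letter)
  (3) 't' (letter)
  (4) 't' (letter)
  (5) 'l' (letter)
  (6) 'e' (letter)
Units from scan: 6
Final unit is 'e' after a consonant -> drop as silent (-1)
Sound units = 5 units


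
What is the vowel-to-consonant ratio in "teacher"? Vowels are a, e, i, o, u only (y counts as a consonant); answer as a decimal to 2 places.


Word: "teacher"
Vowels (a,e,i,o,u): 3
Consonants: 4
Ratio = 3/4
= 0.75


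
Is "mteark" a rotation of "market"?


Word: "market", Candidate: "mteark"
Method: check if candidate is substring of word+word
"marketmarket" contains "mteark"? No
Is rotation = No


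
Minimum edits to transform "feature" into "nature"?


Word 1: "feature" (length 7)
Word 2: "nature" (length 6)
One optimal edit sequence (insert/delete/substitute each cost 1):
  1. delete 'f'  (+1)
  2. substitute 'e' -> 'n'  (+1)
  3. keep 'a'
  4. keep 't'
  5. keep 'u'
  6. keep 'r'
  7. keep 'e'
Total edit operations: 2
Edit distance = 2


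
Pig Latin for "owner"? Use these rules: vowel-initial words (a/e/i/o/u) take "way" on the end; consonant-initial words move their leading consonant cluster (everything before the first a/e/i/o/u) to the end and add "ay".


Word: "owner"
Starts with vowel → add 'way'
Pig Latin = "ownerway"


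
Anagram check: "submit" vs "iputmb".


Word 1: "submit" → sorted: bimstu
Word 2: "iputmb" → sorted: bimptu
Same letters? bimstu != bimptu
Anagram = No


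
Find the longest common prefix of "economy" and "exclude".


Word 1: "economy"
Word 2: "exclude"
Comparing from start:
  Pos 0: 'e' == 'e'
  Pos 1: 'c' != 'x' (stop)
LCP = "e" (length 1)


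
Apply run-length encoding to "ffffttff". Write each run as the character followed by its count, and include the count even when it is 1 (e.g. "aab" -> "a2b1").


String: "ffffttff"
Scanning for consecutive runs:
  'f' x 4
  't' x 2
  'f' x 2
RLE = "f4t2f2"


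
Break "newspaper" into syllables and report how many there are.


Word: "newspaper"
Syllable breakdown: news / pa / per
Counting: 3 parts
= 3 syllables


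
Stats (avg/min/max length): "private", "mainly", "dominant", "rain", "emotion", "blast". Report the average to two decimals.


Lengths: "private"=7, "mainly"=6, "dominant"=8, "rain"=4, "emotion"=7, "blast"=5
Sum = 37, Count = 6
Average = 37/6 = 6.17
= avg=6.17, min=4, max=8


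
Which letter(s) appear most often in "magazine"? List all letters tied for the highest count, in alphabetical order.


Word: "magazine"
Letter counts:
  'a': 2
  'e': 1
  'g': 1
  'i': 1
  'm': 1
  'n': 1
  'z': 1
Maximum count = 2
Most frequent = 'a' (2 times each)


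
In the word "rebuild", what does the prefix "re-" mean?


Prefix: re-
As in: rebuild -> re- + build
Meaning = again


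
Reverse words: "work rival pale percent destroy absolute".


Original: "work rival pale percent destroy absolute"
Words (1..n): work | rival | pale | percent | destroy | absolute
Reversed (n..1): absolute | destroy | percent | pale | rival | work
Result = "absolute destroy percent pale rival work"


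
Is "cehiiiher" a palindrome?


Word: "cehiiiher"
Reversed: "rehiiihec"
Forward == Backward? cehiiiher != rehiiihec
Palindrome = No


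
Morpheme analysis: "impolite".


Word: "impolite"
Morphemes: im- + polite
Each morpheme carries meaning
= 2 morphemes


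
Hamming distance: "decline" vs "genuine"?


Comparing character by character (same length = 7):
  Pos 0: 'd' vs 'g' !=
  Pos 1: 'e' vs 'e' =
  Pos 2: 'c' vs 'n' !=
  Pos 3: 'l' vs 'u' !=
  Pos 4: 'i' vs 'i' =
  Pos 5: 'n' vs 'n' =
  Pos 6: 'e' vs 'e' =
Hamming distance = 3


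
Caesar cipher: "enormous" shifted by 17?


Word: "enormous"
Shift: 17
Each letter → (letter + shift) mod 26:
  'e' (4) + 17 = 21 → 'v'
  'n' (13) + 17 = 4 → 'e'
  'o' (14) + 17 = 5 → 'f'
  'r' (17) + 17 = 8 → 'i'
  'm' (12) + 17 = 3 → 'd'
  'o' (14) + 17 = 5 → 'f'
  'u' (20) + 17 = 11 → 'l'
  's' (18) + 17 = 9 → 'j'
Result = "vefidflj"


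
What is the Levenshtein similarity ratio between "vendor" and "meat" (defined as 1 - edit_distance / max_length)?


Word 1: "vendor" (length 6)
Word 2: "meat" (length 4)
One optimal edit sequence:
  1. substitute 'v' -> 'm'  (+1)
  2. keep 'e'
  3. delete 'n'  (+1)
  4. delete 'd'  (+1)
  5. substitute 'o' -> 'a'  (+1)
  6. substitute 'r' -> 't'  (+1)
Edit distance = 5
Max length = max(6, 4) = 6
Similarity = 1 - 5/6
= 0.1667


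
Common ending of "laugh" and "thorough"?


Word 1: "laugh"
Word 2: "thorough"
Comparing from end:
  Pos -1: 'h' == 'h'
  Pos -2: 'g' == 'g'
  Pos -3: 'u' == 'u'
  Pos -4: 'a' != 'o' (stop)
LCS = "ugh" (length 3)


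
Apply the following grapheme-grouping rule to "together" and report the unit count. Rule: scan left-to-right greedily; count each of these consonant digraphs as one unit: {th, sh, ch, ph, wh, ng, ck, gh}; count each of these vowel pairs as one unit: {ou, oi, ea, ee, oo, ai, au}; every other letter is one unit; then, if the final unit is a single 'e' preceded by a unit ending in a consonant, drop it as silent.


Word: "together" (8 letters)
Left-to-right scan:
  [1] 't' (letter)
  [2] 'o' (letter)
  [3] 'g' (letter)
  [4] 'e' (letter)
  [5] 'th' (digraph)
  [6] 'e' (letter)
  [7] 'r' (letter)
Units from scan: 7
Sound units = 7 units


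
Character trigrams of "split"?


Word: "split" (length 5)
Number of trigrams = 5 - 3 + 1 = 3
  Position 0: "spl"
  Position 1: "pli"
  Position 2: "lit"
Trigrams = "spl", "pli", "lit"


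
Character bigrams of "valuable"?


Word: "valuable" (length 8)
Number of bigrams = 8 - 2 + 1 = 7
  Position 0: "va"
  Position 1: "al"
  Position 2: "lu"
  Position 3: "ua"
  Position 4: "ab"
  Position 5: "bl"
  Position 6: "le"
Bigrams = "va", "al", "lu", "ua", "ab", "bl", "le"


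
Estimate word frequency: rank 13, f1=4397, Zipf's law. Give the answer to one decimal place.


Zipf's law: f(r) = f(1) / r
f(1) = 4397
f(13) = 4397 / 13
= 338.2 occurrences


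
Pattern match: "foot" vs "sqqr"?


Pattern of "foot": [0, 1, 1, 2]
Pattern of "sqqr": [0, 1, 1, 2]
Patterns match
Same pattern = Yes


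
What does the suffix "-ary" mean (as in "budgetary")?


Suffix: -ary
As in: budgetary -> budget + -ary
Meaning = relating to


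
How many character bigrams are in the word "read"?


Word: "read" (length 4)
Number of 2-grams = length - 2 + 1 = 4 - 2 + 1
= 3


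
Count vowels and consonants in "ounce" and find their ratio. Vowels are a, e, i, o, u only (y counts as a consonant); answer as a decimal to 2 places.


Word: "ounce"
Vowels (a,e,i,o,u): 3
Consonants: 2
Ratio = 3/2
= 1.50


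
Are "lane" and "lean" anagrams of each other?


Word 1: "lane" → sorted: aeln
Word 2: "lean" → sorted: aeln
Same letters? aeln == aeln
Anagram = Yes


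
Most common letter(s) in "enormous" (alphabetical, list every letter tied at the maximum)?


Word: "enormous"
Letter counts:
  'e': 1
  'm': 1
  'n': 1
  'o': 2
  'r': 1
  's': 1
  'u': 1
Maximum count = 2
Most frequent = 'o' (2 times each)


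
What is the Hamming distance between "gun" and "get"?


Comparing character by character (same length = 3):
  Pos 0: 'g' vs 'g' =
  Pos 1: 'u' vs 'e' !=
  Pos 2: 'n' vs 't' !=
Hamming distance = 2


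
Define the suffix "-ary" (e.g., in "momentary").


Suffix: -ary
As in: momentary -> moment + -ary
Meaning = relating to


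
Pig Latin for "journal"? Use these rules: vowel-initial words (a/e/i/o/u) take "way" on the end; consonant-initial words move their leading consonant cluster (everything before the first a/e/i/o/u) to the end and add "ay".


Word: "journal"
Starts with consonant(s) → move to end, add 'ay'
Consonant cluster: "j"
Pig Latin = "ournaljay"


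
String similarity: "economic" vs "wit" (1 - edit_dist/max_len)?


Word 1: "economic" (length 8)
Word 2: "wit" (length 3)
One optimal edit sequence:
  1. delete 'e'  (+1)
  2. delete 'c'  (+1)
  3. delete 'o'  (+1)
  4. delete 'n'  (+1)
  5. delete 'o'  (+1)
  6. substitute 'm' -> 'w'  (+1)
  7. keep 'i'
  8. substitute 'c' -> 't'  (+1)
Edit distance = 7
Max length = max(8, 3) = 8
Similarity = 1 - 7/8
= 0.1250


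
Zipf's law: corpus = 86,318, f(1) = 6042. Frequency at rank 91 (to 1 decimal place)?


Zipf's law: f(r) = f(1) / r
f(1) = 6042
f(91) = 6042 / 91
= 66.4 occurrences


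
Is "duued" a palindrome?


Word: "duued"
Reversed: "deuud"
Forward == Backward? duued != deuud
Palindrome = No


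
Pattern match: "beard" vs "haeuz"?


Pattern of "beard": [0, 1, 2, 3, 4]
Pattern of "haeuz": [0, 1, 2, 3, 4]
Patterns match
Same pattern = Yes


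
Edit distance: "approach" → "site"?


Word 1: "approach" (length 8)
Word 2: "site" (length 4)
One optimal edit sequence (insert/delete/substitute each cost 1):
  1. delete 'a'  (+1)
  2. delete 'p'  (+1)
  3. delete 'p'  (+1)
  4. delete 'r'  (+1)
  5. substitute 'o' -> 's'  (+1)
  6. substitute 'a' -> 'i'  (+1)
  7. substitute 'c' -> 't'  (+1)
  8. substitute 'h' -> 'e'  (+1)
Total edit operations: 8
Edit distance = 8


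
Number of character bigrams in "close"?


Word: "close" (length 5)
Number of 2-grams = length - 2 + 1 = 5 - 2 + 1
= 4


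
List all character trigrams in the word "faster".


Word: "faster" (length 6)
Number of trigrams = 6 - 3 + 1 = 4
  Position 0: "fas"
  Position 1: "ast"
  Position 2: "ste"
  Position 3: "ter"
Trigrams = "fas", "ast", "ste", "ter"


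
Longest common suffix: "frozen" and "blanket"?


Word 1: "frozen"
Word 2: "blanket"
Comparing from end:
  Pos -1: 'n' != 't' (stop)
LCS = "" (length 0)


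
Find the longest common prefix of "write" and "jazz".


Word 1: "write"
Word 2: "jazz"
Comparing from start:
  Pos 0: 'w' != 'j' (stop)
LCP = "" (length 0)


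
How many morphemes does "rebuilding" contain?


Word: "rebuilding"
Morphemes: re- / build / -ing
Each morpheme carries meaning
= 3 morphemes


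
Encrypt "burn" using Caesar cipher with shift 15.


Word: "burn"
Shift: 15
Each letter → (letter + shift) mod 26:
  'b' (1) + 15 = 16 → 'q'
  'u' (20) + 15 = 9 → 'j'
  'r' (17) + 15 = 6 → 'g'
  'n' (13) + 15 = 2 → 'c'
Result = "qjgc"


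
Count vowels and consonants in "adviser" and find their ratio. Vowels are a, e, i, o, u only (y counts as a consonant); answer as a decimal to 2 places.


Word: "adviser"
Vowels (a,e,i,o,u): 3
Consonants: 4
Ratio = 3/4
= 0.75


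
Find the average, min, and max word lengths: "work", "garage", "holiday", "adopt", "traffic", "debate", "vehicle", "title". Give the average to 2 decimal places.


Lengths: "work"=4, "garage"=6, "holiday"=7, "adopt"=5, "traffic"=7, "debate"=6, "vehicle"=7, "title"=5
Sum = 47, Count = 8
Average = 47/8 = 5.88
= avg=5.88, min=4, max=7


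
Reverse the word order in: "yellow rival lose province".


Original: "yellow rival lose province"
Words (1..n): yellow | rival | lose | province
Reversed (n..1): province | lose | rival | yellow
Result = "province lose rival yellow"


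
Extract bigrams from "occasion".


Word: "occasion" (length 8)
Number of bigrams = 8 - 2 + 1 = 7
  Position 0: "oc"
  Position 1: "cc"
  Position 2: "ca"
  Position 3: "as"
  Position 4: "si"
  Position 5: "io"
  Position 6: "on"
Bigrams = "oc", "cc", "ca", "as", "si", "io", "on"


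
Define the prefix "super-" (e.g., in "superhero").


Prefix: super-
As in: superhero -> super- + hero
Meaning = above / beyond


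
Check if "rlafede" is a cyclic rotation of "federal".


Word: "federal", Candidate: "rlafede"
Method: check if candidate is substring of word+word
"federalfederal" contains "rlafede"? No
Is rotation = No


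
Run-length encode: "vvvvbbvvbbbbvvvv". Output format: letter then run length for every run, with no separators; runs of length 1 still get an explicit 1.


String: "vvvvbbvvbbbbvvvv"
Scanning for consecutive runs:
  'v' x 4
  'b' x 2
  'v' x 2
  'b' x 4
  'v' x 4
RLE = "v4b2v2b4v4"


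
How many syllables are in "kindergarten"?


Word: "kindergarten"
Syllable breakdown: kin-der-gar-ten
Counting: 4 parts
= 4 syllables


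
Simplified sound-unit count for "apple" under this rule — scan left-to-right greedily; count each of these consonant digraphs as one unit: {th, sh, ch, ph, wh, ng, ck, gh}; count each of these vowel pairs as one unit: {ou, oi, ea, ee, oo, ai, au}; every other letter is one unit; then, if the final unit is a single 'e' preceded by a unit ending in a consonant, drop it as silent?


Word: "apple" (5 letters)
Left-to-right scan:
  (1) 'a' (letter)
  (2) 'p' (letter)
  (3) 'p' (letter)
  (4) 'l' (letter)
  (5) 'e' (letter)
Units from scan: 5
Final unit is 'e' after a consonant -> drop as silent (-1)
Sound units = 4 units


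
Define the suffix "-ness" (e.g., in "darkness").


Suffix: -ness
Example: darkness (dark + -ness)
Meaning = state of being


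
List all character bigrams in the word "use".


Word: "use" (length 3)
Number of bigrams = 3 - 2 + 1 = 2
  Position 0: "us"
  Position 1: "se"
Bigrams = "us", "se"


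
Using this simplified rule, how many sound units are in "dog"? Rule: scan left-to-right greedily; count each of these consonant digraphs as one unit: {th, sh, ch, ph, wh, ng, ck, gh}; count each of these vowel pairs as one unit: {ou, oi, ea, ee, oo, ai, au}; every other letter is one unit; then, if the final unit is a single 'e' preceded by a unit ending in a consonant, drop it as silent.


Word: "dog" (3 letters)
Left-to-right scan:
  1. 'd' (letter)
  2. 'o' (letter)
  3. 'g' (letter)
Units from scan: 3
Sound units = 3 units


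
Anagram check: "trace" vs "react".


Word 1: "trace" → sorted: acert
Word 2: "react" → sorted: acert
Same letters? acert == acert
Anagram = Yes


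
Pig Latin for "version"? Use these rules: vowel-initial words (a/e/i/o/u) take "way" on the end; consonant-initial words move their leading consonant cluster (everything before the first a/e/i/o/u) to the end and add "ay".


Word: "version"
Starts with consonant(s) → move to end, add 'ay'
Consonant cluster: "v"
Pig Latin = "ersionvay"


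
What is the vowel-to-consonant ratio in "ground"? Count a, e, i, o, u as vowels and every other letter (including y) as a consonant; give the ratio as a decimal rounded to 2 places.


Word: "ground"
Vowels (a,e,i,o,u): 2
Consonants: 4
Ratio = 2/4
= 0.50


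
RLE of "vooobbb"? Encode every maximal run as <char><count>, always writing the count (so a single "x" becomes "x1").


String: "vooobbb"
Scanning for consecutive runs:
  'v' x 1
  'o' x 3
  'b' x 3
RLE = "v1o3b3"


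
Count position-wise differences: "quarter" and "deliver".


Comparing character by character (same length = 7):
  Pos 0: 'q' vs 'd' !=
  Pos 1: 'u' vs 'e' !=
  Pos 2: 'a' vs 'l' !=
  Pos 3: 'r' vs 'i' !=
  Pos 4: 't' vs 'v' !=
  Pos 5: 'e' vs 'e' =
  Pos 6: 'r' vs 'r' =
Hamming distance = 5


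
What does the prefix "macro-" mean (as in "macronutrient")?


Prefix: macro-
As in: macronutrient -> macro- + nutrient
Meaning = large


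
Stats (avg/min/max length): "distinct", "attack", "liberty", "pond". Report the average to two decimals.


Lengths: "distinct"=8, "attack"=6, "liberty"=7, "pond"=4
Sum = 25, Count = 4
Average = 25/4 = 6.25
= avg=6.25, min=4, max=8


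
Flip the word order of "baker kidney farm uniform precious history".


Original: "baker kidney farm uniform precious history"
Words (1..n): baker | kidney | farm | uniform | precious | history
Reversed (n..1): history | precious | uniform | farm | kidney | baker
Result = "history precious uniform farm kidney baker"


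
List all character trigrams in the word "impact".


Word: "impact" (length 6)
Number of trigrams = 6 - 3 + 1 = 4
  Position 0: "imp"
  Position 1: "mpa"
  Position 2: "pac"
  Position 3: "act"
Trigrams = "imp", "mpa", "pac", "act"


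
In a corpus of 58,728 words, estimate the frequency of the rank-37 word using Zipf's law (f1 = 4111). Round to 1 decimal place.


Zipf's law: f(r) = f(1) / r
f(1) = 4111
f(37) = 4111 / 37
= 111.1 occurrences


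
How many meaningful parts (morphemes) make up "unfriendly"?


Word: "unfriendly"
Morphemes: un- | friend | -ly
Each morpheme carries meaning
= 3 morphemes


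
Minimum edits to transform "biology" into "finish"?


Word 1: "biology" (length 7)
Word 2: "finish" (length 6)
One optimal edit sequence (insert/delete/substitute each cost 1):
  1. substitute 'b' -> 'f'  (+1)
  2. keep 'i'
  3. delete 'o'  (+1)
  4. substitute 'l' -> 'n'  (+1)
  5. substitute 'o' -> 'i'  (+1)
  6. substitute 'g' -> 's'  (+1)
  7. substitute 'y' -> 'h'  (+1)
Total edit operations: 6
Edit distance = 6


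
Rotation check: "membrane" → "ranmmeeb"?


Word: "membrane", Candidate: "ranmmeeb"
Method: check if candidate is substring of word+word
"membranemembrane" contains "ranmmeeb"? No
Is rotation = No


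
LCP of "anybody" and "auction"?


Word 1: "anybody"
Word 2: "auction"
Comparing from start:
  Pos 0: 'a' == 'a'
  Pos 1: 'n' != 'u' (stop)
LCP = "a" (length 1)


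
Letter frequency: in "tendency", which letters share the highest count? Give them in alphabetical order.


Word: "tendency"
Letter counts:
  'c': 1
  'd': 1
  'e': 2
  'n': 2
  't': 1
  'y': 1
Maximum count = 2
Most frequent = 'e', 'n' (2 times each)


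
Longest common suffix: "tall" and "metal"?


Word 1: "tall"
Word 2: "metal"
Comparing from end:
  Pos -1: 'l' == 'l'
  Pos -2: 'l' != 'a' (stop)
LCS = "l" (length 1)


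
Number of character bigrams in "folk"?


Word: "folk" (length 4)
Number of 2-grams = length - 2 + 1 = 4 - 2 + 1
= 3


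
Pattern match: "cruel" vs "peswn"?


Pattern of "cruel": [0, 1, 2, 3, 4]
Pattern of "peswn": [0, 1, 2, 3, 4]
Patterns match
Same pattern = Yes


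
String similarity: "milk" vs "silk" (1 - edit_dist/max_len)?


Word 1: "milk" (length 4)
Word 2: "silk" (length 4)
One optimal edit sequence:
  1. substitute 'm' -> 's'  (+1)
  2. keep 'i'
  3. keep 'l'
  4. keep 'k'
Edit distance = 1
Max length = max(4, 4) = 4
Similarity = 1 - 1/4
= 0.7500


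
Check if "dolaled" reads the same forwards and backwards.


Word: "dolaled"
Reversed: "delalod"
Forward == Backward? dolaled != delalod
Palindrome = No


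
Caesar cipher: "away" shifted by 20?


Word: "away"
Shift: 20
Each letter → (letter + shift) mod 26:
  'a' (0) + 20 = 20 → 'u'
  'w' (22) + 20 = 16 → 'q'
  'a' (0) + 20 = 20 → 'u'
  'y' (24) + 20 = 18 → 's'
Result = "uqus"


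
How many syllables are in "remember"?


Word: "remember"
Syllable breakdown: re-mem-ber
Counting: 3 parts
= 3 syllables


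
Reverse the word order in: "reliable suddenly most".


Original: "reliable suddenly most"
Words (1..n): reliable | suddenly | most
Reversed (n..1): most | suddenly | reliable
Result = "most suddenly reliable"


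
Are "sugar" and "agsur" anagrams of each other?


Word 1: "sugar" → sorted: agrsu
Word 2: "agsur" → sorted: agrsu
Same letters? agrsu == agrsu
Anagram = Yes


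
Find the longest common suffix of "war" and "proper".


Word 1: "war"
Word 2: "proper"
Comparing from end:
  Pos -1: 'r' == 'r'
  Pos -2: 'a' != 'e' (stop)
LCS = "r" (length 1)


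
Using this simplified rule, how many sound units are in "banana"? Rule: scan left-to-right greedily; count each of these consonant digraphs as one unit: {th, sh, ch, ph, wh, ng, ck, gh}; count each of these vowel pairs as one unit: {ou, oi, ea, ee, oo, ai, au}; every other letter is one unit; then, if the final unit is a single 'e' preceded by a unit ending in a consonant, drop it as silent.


Word: "banana" (6 letters)
Left-to-right scan:
  1. 'b' (letter)
  2. 'a' (letter)
  3. 'n' (letter)
  4. 'a' (letter)
  5. 'n' (letter)
  6. 'a' (letter)
Units from scan: 6
Sound units = 6 units


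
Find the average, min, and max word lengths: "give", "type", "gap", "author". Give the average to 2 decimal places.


Lengths: "give"=4, "type"=4, "gap"=3, "author"=6
Sum = 17, Count = 4
Average = 17/4 = 4.25
= avg=4.25, min=3, max=6


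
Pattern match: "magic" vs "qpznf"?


Pattern of "magic": [0, 1, 2, 3, 4]
Pattern of "qpznf": [0, 1, 2, 3, 4]
Patterns match
Same pattern = Yes


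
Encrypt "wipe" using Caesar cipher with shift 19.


Word: "wipe"
Shift: 19
Each letter → (letter + shift) mod 26:
  'w' (22) + 19 = 15 → 'p'
  'i' (8) + 19 = 1 → 'b'
  'p' (15) + 19 = 8 → 'i'
  'e' (4) + 19 = 23 → 'x'
Result = "pbix"


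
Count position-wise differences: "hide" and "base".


Comparing character by character (same length = 4):
  Pos 0: 'h' vs 'b' !=
  Pos 1: 'i' vs 'a' !=
  Pos 2: 'd' vs 's' !=
  Pos 3: 'e' vs 'e' =
Hamming distance = 3


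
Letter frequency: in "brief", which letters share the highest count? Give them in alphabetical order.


Word: "brief"
Letter counts:
  'b': 1
  'e': 1
  'f': 1
  'i': 1
  'r': 1
Maximum count = 1
Most frequent = 'b', 'e', 'f', 'i', 'r' (1 time each)


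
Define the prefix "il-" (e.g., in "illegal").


Prefix: il-
Example: illegal = il- + legal
Meaning = not


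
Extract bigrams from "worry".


Word: "worry" (length 5)
Number of bigrams = 5 - 2 + 1 = 4
  Position 0: "wo"
  Position 1: "or"
  Position 2: "rr"
  Position 3: "ry"
Bigrams = "wo", "or", "rr", "ry"


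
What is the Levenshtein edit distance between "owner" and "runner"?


Word 1: "owner" (length 5)
Word 2: "runner" (length 6)
One optimal edit sequence (insert/delete/substitute each cost 1):
  1. insert 'r'  (+1)
  2. substitute 'o' -> 'u'  (+1)
  3. substitute 'w' -> 'n'  (+1)
  4. keep 'n'
  5. keep 'e'
  6. keep 'r'
Total edit operations: 3
Edit distance = 3


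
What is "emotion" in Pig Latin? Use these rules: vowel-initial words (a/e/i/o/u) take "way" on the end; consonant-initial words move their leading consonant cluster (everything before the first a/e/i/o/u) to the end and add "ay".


Word: "emotion"
Starts with vowel → add 'way'
Pig Latin = "emotionway"


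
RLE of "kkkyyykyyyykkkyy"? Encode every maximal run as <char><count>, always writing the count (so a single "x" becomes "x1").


String: "kkkyyykyyyykkkyy"
Scanning for consecutive runs:
  'k' x 3
  'y' x 3
  'k' x 1
  'y' x 4
  'k' x 3
  'y' x 2
RLE = "k3y3k1y4k3y2"


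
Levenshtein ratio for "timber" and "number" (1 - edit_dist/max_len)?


Word 1: "timber" (length 6)
Word 2: "number" (length 6)
One optimal edit sequence:
  1. substitute 't' -> 'n'  (+1)
  2. substitute 'i' -> 'u'  (+1)
  3. keep 'm'
  4. keep 'b'
  5. keep 'e'
  6. keep 'r'
Edit distance = 2
Max length = max(6, 6) = 6
Similarity = 1 - 2/6
= 0.6667


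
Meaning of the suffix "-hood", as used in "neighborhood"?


Suffix: -hood
As in: neighborhood -> neighbor + -hood
Meaning = state / condition


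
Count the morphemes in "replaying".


Word: "replaying"
Morphemes: re- | play | -ing
Each morpheme carries meaning
= 3 morphemes


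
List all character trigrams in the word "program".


Word: "program" (length 7)
Number of trigrams = 7 - 3 + 1 = 5
  Position 0: "pro"
  Position 1: "rog"
  Position 2: "ogr"
  Position 3: "gra"
  Position 4: "ram"
Trigrams = "pro", "rog", "ogr", "gra", "ram"


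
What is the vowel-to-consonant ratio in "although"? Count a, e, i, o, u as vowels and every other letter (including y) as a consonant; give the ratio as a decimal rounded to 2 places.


Word: "although"
Vowels (a,e,i,o,u): 3
Consonants: 5
Ratio = 3/5
= 0.60


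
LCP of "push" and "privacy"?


Word 1: "push"
Word 2: "privacy"
Comparing from start:
  Pos 0: 'p' == 'p'
  Pos 1: 'u' != 'r' (stop)
LCP = "p" (length 1)


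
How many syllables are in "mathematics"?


Word: "mathematics"
Syllable breakdown: math / e / mat / ics
Counting: 4 parts
= 4 syllables


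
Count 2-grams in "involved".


Word: "involved" (length 8)
Number of 2-grams = length - 2 + 1 = 8 - 2 + 1
= 7


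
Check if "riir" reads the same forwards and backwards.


Word: "riir"
Reversed: "riir"
Forward == Backward? riir == riir
Palindrome = Yes


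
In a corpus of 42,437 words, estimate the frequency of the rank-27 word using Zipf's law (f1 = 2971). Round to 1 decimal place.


Zipf's law: f(r) = f(1) / r
f(1) = 2971
f(27) = 2971 / 27
= 110.0 occurrences


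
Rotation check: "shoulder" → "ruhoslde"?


Word: "shoulder", Candidate: "ruhoslde"
Method: check if candidate is substring of word+word
"shouldershoulder" contains "ruhoslde"? No
Is rotation = No


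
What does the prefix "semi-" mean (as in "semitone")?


Prefix: semi-
Example: semitone (semi- + tone)
Meaning = half


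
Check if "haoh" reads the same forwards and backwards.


Word: "haoh"
Reversed: "hoah"
Forward == Backward? haoh != hoah
Palindrome = No


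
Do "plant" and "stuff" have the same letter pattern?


Pattern of "plant": [0, 1, 2, 3, 4]
Pattern of "stuff": [0, 1, 2, 3, 3]
Patterns do not match
Same pattern = No


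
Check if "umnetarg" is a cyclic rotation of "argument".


Word: "argument", Candidate: "umnetarg"
Method: check if candidate is substring of word+word
"argumentargument" contains "umnetarg"? No
Is rotation = No


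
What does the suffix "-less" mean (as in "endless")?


Suffix: -less
Example: endless = end + -less
Meaning = without


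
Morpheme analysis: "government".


Word: "government"
Morphemes: govern / -ment
Each morpheme carries meaning
= 2 morphemes


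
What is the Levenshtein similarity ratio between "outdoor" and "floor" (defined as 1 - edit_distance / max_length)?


Word 1: "outdoor" (length 7)
Word 2: "floor" (length 5)
One optimal edit sequence:
  1. delete 'o'  (+1)
  2. delete 'u'  (+1)
  3. substitute 't' -> 'f'  (+1)
  4. substitute 'd' -> 'l'  (+1)
  5. keep 'o'
  6. keep 'o'
  7. keep 'r'
Edit distance = 4
Max length = max(7, 5) = 7
Similarity = 1 - 4/7
= 0.4286


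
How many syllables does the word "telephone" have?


Word: "telephone"
Syllable breakdown: tel · e · phone
Counting: 3 parts
= 3 syllables


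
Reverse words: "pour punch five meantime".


Original: "pour punch five meantime"
Words (1..n): pour | punch | five | meantime
Reversed (n..1): meantime | five | punch | pour
Result = "meantime five punch pour"


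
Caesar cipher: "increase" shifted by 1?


Word: "increase"
Shift: 1
Each letter → (letter + shift) mod 26:
  'i' (8) + 1 = 9 → 'j'
  'n' (13) + 1 = 14 → 'o'
  'c' (2) + 1 = 3 → 'd'
  'r' (17) + 1 = 18 → 's'
  'e' (4) + 1 = 5 → 'f'
  'a' (0) + 1 = 1 → 'b'
  's' (18) + 1 = 19 → 't'
  'e' (4) + 1 = 5 → 'f'
Result = "jodsfbtf"


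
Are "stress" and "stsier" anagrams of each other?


Word 1: "stress" → sorted: erssst
Word 2: "stsier" → sorted: eirsst
Same letters? erssst != eirsst
Anagram = No


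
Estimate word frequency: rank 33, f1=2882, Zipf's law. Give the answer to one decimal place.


Zipf's law: f(r) = f(1) / r
f(1) = 2882
f(33) = 2882 / 33
= 87.3 occurrences


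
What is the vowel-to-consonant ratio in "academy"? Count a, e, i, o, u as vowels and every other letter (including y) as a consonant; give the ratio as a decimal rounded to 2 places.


Word: "academy"
Vowels (a,e,i,o,u): 3
Consonants: 4
Ratio = 3/4
= 0.75


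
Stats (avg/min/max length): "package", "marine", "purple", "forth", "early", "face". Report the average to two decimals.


Lengths: "package"=7, "marine"=6, "purple"=6, "forth"=5, "early"=5, "face"=4
Sum = 33, Count = 6
Average = 33/6 = 5.50
= avg=5.50, min=4, max=7


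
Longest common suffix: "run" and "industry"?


Word 1: "run"
Word 2: "industry"
Comparing from end:
  Pos -1: 'n' != 'y' (stop)
LCS = "" (length 0)


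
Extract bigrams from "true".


Word: "true" (length 4)
Number of bigrams = 4 - 2 + 1 = 3
  Position 0: "tr"
  Position 1: "ru"
  Position 2: "ue"
Bigrams = "tr", "ru", "ue"


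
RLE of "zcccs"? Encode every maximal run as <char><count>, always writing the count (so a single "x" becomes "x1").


String: "zcccs"
Scanning for consecutive runs:
  'z' x 1
  'c' x 3
  's' x 1
RLE = "z1c3s1"


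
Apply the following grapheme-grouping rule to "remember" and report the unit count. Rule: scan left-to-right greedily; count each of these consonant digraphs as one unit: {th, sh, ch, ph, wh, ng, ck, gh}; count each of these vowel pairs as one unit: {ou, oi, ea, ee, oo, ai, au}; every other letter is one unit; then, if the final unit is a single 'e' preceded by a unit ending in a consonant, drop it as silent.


Word: "remember" (8 letters)
Left-to-right scan:
  1. 'r' (letter)
  2. 'e' (letter)
  3. 'm' (letter)
  4. 'e' (letter)
  5. 'm' (letter)
  6. 'b' (letter)
  7. 'e' (letter)
  8. 'r' (letter)
Units from scan: 8
Sound units = 8 units


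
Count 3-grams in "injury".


Word: "injury" (length 6)
Number of 3-grams = length - 3 + 1 = 6 - 3 + 1
= 4


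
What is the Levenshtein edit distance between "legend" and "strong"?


Word 1: "legend" (length 6)
Word 2: "strong" (length 6)
One optimal edit sequence (insert/delete/substitute each cost 1):
  1. substitute 'l' -> 's'  (+1)
  2. substitute 'e' -> 't'  (+1)
  3. substitute 'g' -> 'r'  (+1)
  4. substitute 'e' -> 'o'  (+1)
  5. keep 'n'
  6. substitute 'd' -> 'g'  (+1)
Total edit operations: 5
Edit distance = 5


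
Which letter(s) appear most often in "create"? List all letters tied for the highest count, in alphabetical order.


Word: "create"
Letter counts:
  'a': 1
  'c': 1
  'e': 2
  'r': 1
  't': 1
Maximum count = 2
Most frequent = 'e' (2 times each)


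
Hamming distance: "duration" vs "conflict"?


Comparing character by character (same length = 8):
  Pos 0: 'd' vs 'c' !=
  Pos 1: 'u' vs 'o' !=
  Pos 2: 'r' vs 'n' !=
  Pos 3: 'a' vs 'f' !=
  Pos 4: 't' vs 'l' !=
  Pos 5: 'i' vs 'i' =
  Pos 6: 'o' vs 'c' !=
  Pos 7: 'n' vs 't' !=
Hamming distance = 7


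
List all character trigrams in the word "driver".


Word: "driver" (length 6)
Number of trigrams = 6 - 3 + 1 = 4
  Position 0: "dri"
  Position 1: "riv"
  Position 2: "ive"
  Position 3: "ver"
Trigrams = "dri", "riv", "ive", "ver"


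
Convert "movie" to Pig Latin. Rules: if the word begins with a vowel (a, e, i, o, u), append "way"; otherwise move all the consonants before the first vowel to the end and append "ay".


Word: "movie"
Starts with consonant(s) → move to end, add 'ay'
Consonant cluster: "m"
Pig Latin = "oviemay"


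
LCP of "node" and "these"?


Word 1: "node"
Word 2: "these"
Comparing from start:
  Pos 0: 'n' != 't' (stop)
LCP = "" (length 0)


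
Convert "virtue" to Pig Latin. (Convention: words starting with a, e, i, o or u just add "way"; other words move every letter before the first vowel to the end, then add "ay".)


Word: "virtue"
Starts with consonant(s) → move to end, add 'ay'
Consonant cluster: "v"
Pig Latin = "irtuevay"


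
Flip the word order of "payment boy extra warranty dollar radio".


Original: "payment boy extra warranty dollar radio"
Words (1..n): payment | boy | extra | warranty | dollar | radio
Reversed (n..1): radio | dollar | warranty | extra | boy | payment
Result = "radio dollar warranty extra boy payment"


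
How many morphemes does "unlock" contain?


Word: "unlock"
Morphemes: un- | lock
Each morpheme carries meaning
= 2 morphemes


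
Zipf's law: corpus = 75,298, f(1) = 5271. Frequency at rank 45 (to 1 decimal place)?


Zipf's law: f(r) = f(1) / r
f(1) = 5271
f(45) = 5271 / 45
= 117.1 occurrences


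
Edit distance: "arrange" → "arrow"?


Word 1: "arrange" (length 7)
Word 2: "arrow" (length 5)
One optimal edit sequence (insert/delete/substitute each cost 1):
  1. keep 'a'
  2. keep 'r'
  3. keep 'r'
  4. delete 'a'  (+1)
  5. delete 'n'  (+1)
  6. substitute 'g' -> 'o'  (+1)
  7. substitute 'e' -> 'w'  (+1)
Total edit operations: 4
Edit distance = 4


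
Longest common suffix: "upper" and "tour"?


Word 1: "upper"
Word 2: "tour"
Comparing from end:
  Pos -1: 'r' == 'r'
  Pos -2: 'e' != 'u' (stop)
LCS = "r" (length 1)


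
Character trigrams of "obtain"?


Word: "obtain" (length 6)
Number of trigrams = 6 - 3 + 1 = 4
  Position 0: "obt"
  Position 1: "bta"
  Position 2: "tai"
  Position 3: "ain"
Trigrams = "obt", "bta", "tai", "ain"


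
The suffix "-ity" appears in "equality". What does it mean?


Suffix: -ity
Example: equality (equal + -ity)
Meaning = quality of


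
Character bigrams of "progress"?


Word: "progress" (length 8)
Number of bigrams = 8 - 2 + 1 = 7
  Position 0: "pr"
  Position 1: "ro"
  Position 2: "og"
  Position 3: "gr"
  Position 4: "re"
  Position 5: "es"
  Position 6: "ss"
Bigrams = "pr", "ro", "og", "gr", "re", "es", "ss"


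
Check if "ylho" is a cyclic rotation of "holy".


Word: "holy", Candidate: "ylho"
Method: check if candidate is substring of word+word
"holyholy" contains "ylho"? No
Is rotation = No


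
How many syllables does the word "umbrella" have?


Word: "umbrella"
Syllable breakdown: um | brel | la
Counting: 3 parts
= 3 syllables


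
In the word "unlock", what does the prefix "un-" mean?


Prefix: un-
As in: unlock -> un- + lock
Meaning = not / reverse


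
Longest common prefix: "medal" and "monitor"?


Word 1: "medal"
Word 2: "monitor"
Comparing from start:
  Pos 0: 'm' == 'm'
  Pos 1: 'e' != 'o' (stop)
LCP = "m" (length 1)


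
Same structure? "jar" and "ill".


Pattern of "jar": [0, 1, 2]
Pattern of "ill": [0, 1, 1]
Patterns do not match
Same pattern = No


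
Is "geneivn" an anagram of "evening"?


Word 1: "evening" → sorted: eeginnv
Word 2: "geneivn" → sorted: eeginnv
Same letters? eeginnv == eeginnv
Anagram = Yes


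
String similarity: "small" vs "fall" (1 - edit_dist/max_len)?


Word 1: "small" (length 5)
Word 2: "fall" (length 4)
One optimal edit sequence:
  1. delete 's'  (+1)
  2. substitute 'm' -> 'f'  (+1)
  3. keep 'a'
  4. keep 'l'
  5. keep 'l'
Edit distance = 2
Max length = max(5, 4) = 5
Similarity = 1 - 2/5
= 0.6000


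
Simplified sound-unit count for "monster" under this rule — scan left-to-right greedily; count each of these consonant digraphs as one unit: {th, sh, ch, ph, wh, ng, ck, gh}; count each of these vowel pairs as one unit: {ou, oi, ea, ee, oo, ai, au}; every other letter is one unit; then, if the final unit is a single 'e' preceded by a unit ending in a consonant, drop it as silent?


Word: "monster" (7 letters)
Left-to-right scan:
  (1) 'm' (letter)
  (2) 'o' (letter)
  (3) 'n' (letter)
  (4) 's' (letter)
  (5) 't' (letter)
  (6) 'e' (letter)
  (7) 'r' (letter)
Units from scan: 7
Sound units = 7 units
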